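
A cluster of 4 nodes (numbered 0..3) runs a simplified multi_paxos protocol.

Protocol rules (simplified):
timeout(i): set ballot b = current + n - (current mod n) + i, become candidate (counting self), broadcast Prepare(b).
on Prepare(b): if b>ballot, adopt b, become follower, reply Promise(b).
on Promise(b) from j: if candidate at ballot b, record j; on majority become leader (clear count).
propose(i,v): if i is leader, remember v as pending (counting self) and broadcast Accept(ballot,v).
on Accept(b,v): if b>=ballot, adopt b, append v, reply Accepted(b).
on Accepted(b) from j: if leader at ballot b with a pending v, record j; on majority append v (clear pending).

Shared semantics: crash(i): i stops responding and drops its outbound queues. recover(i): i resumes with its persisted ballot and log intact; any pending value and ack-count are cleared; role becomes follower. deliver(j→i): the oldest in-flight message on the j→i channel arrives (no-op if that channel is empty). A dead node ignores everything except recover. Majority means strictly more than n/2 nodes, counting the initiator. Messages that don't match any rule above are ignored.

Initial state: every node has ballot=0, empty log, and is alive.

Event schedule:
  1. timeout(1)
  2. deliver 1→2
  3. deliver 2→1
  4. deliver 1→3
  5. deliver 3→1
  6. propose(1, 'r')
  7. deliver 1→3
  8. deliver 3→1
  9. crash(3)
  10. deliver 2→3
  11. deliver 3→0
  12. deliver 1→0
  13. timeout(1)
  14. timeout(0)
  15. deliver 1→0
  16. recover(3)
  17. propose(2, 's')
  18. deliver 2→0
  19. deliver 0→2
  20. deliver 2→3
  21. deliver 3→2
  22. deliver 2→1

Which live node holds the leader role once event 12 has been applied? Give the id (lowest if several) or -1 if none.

1

after 1 — timeout(1): n1:cand/b5/[-]
after 2 — deliver 1→2: n2:foll/b5/[-]
after 3 — deliver 2→1: ·
after 4 — deliver 1→3: n3:foll/b5/[-]
after 5 — deliver 3→1: n1:lead/b5/[-]
after 6 — propose(1,'r'): ·
after 7 — deliver 1→3: n3:foll/b5/[r]
after 8 — deliver 3→1: ·
after 9 — crash(3): n3:✗foll/b5/[r]
after 10 — deliver 2→3: ·
after 11 — deliver 3→0: ·
after 12 — deliver 1→0: n0:foll/b5/[-]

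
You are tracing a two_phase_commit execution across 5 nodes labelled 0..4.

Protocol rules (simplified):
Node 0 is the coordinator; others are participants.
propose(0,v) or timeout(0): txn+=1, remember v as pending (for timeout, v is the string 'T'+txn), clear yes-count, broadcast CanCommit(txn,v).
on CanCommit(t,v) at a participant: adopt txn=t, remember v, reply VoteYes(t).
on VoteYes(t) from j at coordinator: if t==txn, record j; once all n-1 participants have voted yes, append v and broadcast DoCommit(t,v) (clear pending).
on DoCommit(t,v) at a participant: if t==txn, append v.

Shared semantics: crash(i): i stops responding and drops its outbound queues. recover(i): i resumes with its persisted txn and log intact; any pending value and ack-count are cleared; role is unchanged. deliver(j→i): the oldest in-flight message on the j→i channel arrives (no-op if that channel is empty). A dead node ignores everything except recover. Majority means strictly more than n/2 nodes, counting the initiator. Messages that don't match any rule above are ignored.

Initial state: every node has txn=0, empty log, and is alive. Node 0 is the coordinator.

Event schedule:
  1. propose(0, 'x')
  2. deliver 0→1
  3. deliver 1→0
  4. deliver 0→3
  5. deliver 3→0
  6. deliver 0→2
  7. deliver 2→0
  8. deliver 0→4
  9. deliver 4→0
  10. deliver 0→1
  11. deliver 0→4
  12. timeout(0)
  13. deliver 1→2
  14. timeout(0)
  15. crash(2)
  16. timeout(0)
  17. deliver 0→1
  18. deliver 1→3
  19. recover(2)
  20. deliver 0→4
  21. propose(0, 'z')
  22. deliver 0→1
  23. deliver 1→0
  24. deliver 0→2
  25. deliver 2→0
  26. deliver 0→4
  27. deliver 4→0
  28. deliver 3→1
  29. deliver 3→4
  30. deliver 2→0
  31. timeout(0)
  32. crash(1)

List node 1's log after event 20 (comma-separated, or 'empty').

step 1 propose(0,'x'): 0={coor,t=1,log=-}
step 2 deliver 0→1: 1={part,t=1,log=-}
step 3 deliver 1→0: —
step 4 deliver 0→3: 3={part,t=1,log=-}
step 5 deliver 3→0: —
step 6 deliver 0→2: 2={part,t=1,log=-}
step 7 deliver 2→0: —
step 8 deliver 0→4: 4={part,t=1,log=-}
step 9 deliver 4→0: 0={coor,t=1,log=x}
step 10 deliver 0→1: 1={part,t=1,log=x}
step 11 deliver 0→4: 4={part,t=1,log=x}
step 12 timeout(0): 0={coor,t=2,log=x}
step 13 deliver 1→2: —
step 14 timeout(0): 0={coor,t=3,log=x}
step 15 crash(2): 2={✗part,t=1,log=-}
step 16 timeout(0): 0={coor,t=4,log=x}
step 17 deliver 0→1: 1={part,t=2,log=x}
step 18 deliver 1→3: —
step 19 recover(2): 2={part,t=1,log=-}
step 20 deliver 0→4: 4={part,t=2,log=x}

x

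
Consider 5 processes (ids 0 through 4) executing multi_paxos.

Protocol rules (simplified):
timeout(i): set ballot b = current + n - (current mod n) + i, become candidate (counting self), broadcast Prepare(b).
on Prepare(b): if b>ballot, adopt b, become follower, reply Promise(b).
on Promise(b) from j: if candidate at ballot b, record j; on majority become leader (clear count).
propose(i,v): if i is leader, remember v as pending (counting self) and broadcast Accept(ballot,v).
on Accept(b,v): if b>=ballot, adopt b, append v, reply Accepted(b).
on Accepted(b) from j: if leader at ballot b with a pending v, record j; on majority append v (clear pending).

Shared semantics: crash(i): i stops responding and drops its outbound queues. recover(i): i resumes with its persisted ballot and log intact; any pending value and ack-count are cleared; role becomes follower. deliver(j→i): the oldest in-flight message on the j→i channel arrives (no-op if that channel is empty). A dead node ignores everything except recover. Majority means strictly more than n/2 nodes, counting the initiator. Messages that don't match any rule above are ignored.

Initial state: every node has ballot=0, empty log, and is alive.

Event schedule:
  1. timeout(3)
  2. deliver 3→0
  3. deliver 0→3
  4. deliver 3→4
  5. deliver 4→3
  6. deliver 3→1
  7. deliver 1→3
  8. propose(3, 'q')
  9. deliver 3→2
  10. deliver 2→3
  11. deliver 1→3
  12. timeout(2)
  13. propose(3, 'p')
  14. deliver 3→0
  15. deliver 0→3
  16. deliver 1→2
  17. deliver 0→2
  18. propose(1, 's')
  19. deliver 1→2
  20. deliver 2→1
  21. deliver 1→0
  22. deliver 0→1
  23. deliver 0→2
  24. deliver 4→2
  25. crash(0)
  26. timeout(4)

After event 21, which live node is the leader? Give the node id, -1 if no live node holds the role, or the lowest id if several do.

e1 timeout(3): 3[cand,b=8,-]
e2 deliver 3→0: 0[foll,b=8,-]
e3 deliver 0→3: ·
e4 deliver 3→4: 4[foll,b=8,-]
e5 deliver 4→3: 3[lead,b=8,-]
e6 deliver 3→1: 1[foll,b=8,-]
e7 deliver 1→3: ·
e8 propose(3,'q'): ·
e9 deliver 3→2: 2[foll,b=8,-]
e10 deliver 2→3: ·
e11 deliver 1→3: ·
e12 timeout(2): 2[cand,b=12,-]
e13 propose(3,'p'): ·
e14 deliver 3→0: 0[foll,b=8,q]
e15 deliver 0→3: ·
e16 deliver 1→2: ·
e17 deliver 0→2: ·
e18 propose(1,'s'): ·
e19 deliver 1→2: ·
e20 deliver 2→1: 1[foll,b=12,-]
e21 deliver 1→0: ·

3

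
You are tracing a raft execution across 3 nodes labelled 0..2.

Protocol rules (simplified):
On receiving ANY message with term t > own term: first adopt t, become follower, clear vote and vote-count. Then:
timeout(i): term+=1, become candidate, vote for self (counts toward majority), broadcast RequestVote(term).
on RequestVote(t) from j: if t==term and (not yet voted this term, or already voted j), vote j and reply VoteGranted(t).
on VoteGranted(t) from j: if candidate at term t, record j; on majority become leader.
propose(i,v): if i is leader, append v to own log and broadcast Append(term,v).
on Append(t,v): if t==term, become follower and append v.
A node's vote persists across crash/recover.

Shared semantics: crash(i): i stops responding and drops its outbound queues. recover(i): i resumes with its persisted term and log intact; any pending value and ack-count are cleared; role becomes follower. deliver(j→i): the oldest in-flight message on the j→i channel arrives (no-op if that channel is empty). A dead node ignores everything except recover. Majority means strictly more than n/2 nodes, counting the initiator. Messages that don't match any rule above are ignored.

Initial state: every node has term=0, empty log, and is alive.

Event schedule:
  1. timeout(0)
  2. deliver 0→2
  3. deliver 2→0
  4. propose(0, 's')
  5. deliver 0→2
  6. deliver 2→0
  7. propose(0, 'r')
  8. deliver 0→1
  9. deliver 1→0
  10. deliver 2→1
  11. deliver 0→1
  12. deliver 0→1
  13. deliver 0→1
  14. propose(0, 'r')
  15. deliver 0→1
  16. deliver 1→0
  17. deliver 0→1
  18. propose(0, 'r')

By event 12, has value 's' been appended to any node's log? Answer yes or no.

yes

e1 timeout(0): 0[cand,t=1,-]
e2 deliver 0→2: 2[foll,t=1,-]
e3 deliver 2→0: 0[lead,t=1,-]
e4 propose(0,'s'): 0[lead,t=1,s]
e5 deliver 0→2: 2[foll,t=1,s]
e6 deliver 2→0: ·
e7 propose(0,'r'): 0[lead,t=1,s,r]
e8 deliver 0→1: 1[foll,t=1,-]
e9 deliver 1→0: ·
e10 deliver 2→1: ·
e11 deliver 0→1: 1[foll,t=1,s]
e12 deliver 0→1: 1[foll,t=1,s,r]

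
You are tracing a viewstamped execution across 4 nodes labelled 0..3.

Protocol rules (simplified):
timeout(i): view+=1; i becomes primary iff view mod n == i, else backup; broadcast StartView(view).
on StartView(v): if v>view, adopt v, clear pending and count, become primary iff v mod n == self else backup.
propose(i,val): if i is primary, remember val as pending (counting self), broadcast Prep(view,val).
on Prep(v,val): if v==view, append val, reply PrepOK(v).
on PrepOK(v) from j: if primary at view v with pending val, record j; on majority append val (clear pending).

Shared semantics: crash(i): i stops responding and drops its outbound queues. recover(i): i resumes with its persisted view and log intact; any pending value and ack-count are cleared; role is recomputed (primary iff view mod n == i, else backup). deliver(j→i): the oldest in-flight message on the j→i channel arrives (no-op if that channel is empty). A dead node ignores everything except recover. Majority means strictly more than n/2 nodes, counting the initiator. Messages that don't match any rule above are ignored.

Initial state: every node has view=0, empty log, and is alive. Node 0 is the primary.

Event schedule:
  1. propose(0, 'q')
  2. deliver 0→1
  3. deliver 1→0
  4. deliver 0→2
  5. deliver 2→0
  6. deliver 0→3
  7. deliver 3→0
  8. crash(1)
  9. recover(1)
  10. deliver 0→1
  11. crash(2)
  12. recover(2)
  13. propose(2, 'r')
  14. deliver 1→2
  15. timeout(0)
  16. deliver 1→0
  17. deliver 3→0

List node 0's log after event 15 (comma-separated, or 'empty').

q

after 1 — propose(0,'q'): ·
after 2 — deliver 0→1: n1:back/v0/[q]
after 3 — deliver 1→0: ·
after 4 — deliver 0→2: n2:back/v0/[q]
after 5 — deliver 2→0: n0:prim/v0/[q]
after 6 — deliver 0→3: n3:back/v0/[q]
after 7 — deliver 3→0: ·
after 8 — crash(1): n1:✗back/v0/[q]
after 9 — recover(1): n1:back/v0/[q]
after 10 — deliver 0→1: ·
after 11 — crash(2): n2:✗back/v0/[q]
after 12 — recover(2): n2:back/v0/[q]
after 13 — propose(2,'r'): ·
after 14 — deliver 1→2: ·
after 15 — timeout(0): n0:back/v1/[q]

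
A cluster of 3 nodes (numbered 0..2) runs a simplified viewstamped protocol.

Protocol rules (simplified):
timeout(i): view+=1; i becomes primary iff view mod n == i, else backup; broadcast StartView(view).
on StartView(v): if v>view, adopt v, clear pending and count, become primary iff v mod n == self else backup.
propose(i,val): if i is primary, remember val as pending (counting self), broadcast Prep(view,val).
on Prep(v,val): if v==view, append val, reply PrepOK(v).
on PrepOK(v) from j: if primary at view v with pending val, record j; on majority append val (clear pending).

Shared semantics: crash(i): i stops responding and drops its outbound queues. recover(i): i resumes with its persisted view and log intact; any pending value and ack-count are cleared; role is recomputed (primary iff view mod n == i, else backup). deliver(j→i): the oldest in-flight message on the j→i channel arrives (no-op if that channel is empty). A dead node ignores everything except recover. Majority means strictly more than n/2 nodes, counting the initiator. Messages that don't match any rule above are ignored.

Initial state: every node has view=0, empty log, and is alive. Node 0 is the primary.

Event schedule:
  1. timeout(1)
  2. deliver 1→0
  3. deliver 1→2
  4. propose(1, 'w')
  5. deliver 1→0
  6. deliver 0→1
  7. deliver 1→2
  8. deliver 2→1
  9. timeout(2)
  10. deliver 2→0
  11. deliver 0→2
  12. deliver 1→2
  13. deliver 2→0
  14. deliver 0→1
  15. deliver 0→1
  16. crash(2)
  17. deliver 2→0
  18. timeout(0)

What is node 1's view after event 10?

1

after 1 — timeout(1): n1:prim/v1/[-]
after 2 — deliver 1→0: n0:back/v1/[-]
after 3 — deliver 1→2: n2:back/v1/[-]
after 4 — propose(1,'w'): ·
after 5 — deliver 1→0: n0:back/v1/[w]
after 6 — deliver 0→1: n1:prim/v1/[w]
after 7 — deliver 1→2: n2:back/v1/[w]
after 8 — deliver 2→1: ·
after 9 — timeout(2): n2:prim/v2/[w]
after 10 — deliver 2→0: n0:back/v2/[w]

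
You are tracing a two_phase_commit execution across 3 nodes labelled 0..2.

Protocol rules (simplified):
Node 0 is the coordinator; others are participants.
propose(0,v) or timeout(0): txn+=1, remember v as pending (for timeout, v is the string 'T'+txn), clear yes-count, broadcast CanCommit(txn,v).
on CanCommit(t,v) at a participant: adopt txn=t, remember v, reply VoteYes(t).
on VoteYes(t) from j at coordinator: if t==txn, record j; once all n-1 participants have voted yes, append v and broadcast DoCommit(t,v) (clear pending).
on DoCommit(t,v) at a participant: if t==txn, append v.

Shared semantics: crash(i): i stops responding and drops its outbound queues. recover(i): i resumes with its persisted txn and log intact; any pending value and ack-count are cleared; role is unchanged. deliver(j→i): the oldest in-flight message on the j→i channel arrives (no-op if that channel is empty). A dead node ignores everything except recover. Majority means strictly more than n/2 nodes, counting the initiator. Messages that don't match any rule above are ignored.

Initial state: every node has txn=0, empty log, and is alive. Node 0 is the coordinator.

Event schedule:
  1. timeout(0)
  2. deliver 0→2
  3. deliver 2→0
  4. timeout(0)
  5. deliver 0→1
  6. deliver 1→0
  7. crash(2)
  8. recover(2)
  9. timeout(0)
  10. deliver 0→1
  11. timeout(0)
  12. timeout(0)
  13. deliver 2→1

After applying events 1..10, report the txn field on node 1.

2

after 1 — timeout(0): n0:coor/t1/[-]
after 2 — deliver 0→2: n2:part/t1/[-]
after 3 — deliver 2→0: ·
after 4 — timeout(0): n0:coor/t2/[-]
after 5 — deliver 0→1: n1:part/t1/[-]
after 6 — deliver 1→0: ·
after 7 — crash(2): n2:✗part/t1/[-]
after 8 — recover(2): n2:part/t1/[-]
after 9 — timeout(0): n0:coor/t3/[-]
after 10 — deliver 0→1: n1:part/t2/[-]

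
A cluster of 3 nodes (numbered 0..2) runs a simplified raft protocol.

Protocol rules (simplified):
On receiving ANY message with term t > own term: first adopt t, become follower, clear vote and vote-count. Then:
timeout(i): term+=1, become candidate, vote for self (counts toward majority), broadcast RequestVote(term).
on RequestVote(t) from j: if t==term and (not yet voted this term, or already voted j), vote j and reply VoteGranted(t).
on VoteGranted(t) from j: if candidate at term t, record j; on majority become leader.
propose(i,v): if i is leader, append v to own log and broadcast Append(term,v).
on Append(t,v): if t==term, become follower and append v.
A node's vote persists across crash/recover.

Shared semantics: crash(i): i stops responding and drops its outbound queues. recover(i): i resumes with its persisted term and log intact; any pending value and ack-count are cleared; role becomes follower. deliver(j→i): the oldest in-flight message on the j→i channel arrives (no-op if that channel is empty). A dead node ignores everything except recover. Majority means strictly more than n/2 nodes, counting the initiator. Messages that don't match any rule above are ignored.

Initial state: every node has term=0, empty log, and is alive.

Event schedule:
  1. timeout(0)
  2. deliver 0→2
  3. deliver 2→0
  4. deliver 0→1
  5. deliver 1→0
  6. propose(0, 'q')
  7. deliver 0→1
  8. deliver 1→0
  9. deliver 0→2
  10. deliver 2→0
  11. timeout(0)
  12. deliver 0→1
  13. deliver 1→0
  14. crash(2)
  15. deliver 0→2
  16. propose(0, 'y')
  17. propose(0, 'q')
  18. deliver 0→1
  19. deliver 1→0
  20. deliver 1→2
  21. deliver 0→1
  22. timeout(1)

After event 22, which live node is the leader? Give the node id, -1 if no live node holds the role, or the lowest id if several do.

0

step 1 timeout(0): 0={cand,t=1,log=-}
step 2 deliver 0→2: 2={foll,t=1,log=-}
step 3 deliver 2→0: 0={lead,t=1,log=-}
step 4 deliver 0→1: 1={foll,t=1,log=-}
step 5 deliver 1→0: —
step 6 propose(0,'q'): 0={lead,t=1,log=q}
step 7 deliver 0→1: 1={foll,t=1,log=q}
step 8 deliver 1→0: —
step 9 deliver 0→2: 2={foll,t=1,log=q}
step 10 deliver 2→0: —
step 11 timeout(0): 0={cand,t=2,log=q}
step 12 deliver 0→1: 1={foll,t=2,log=q}
step 13 deliver 1→0: 0={lead,t=2,log=q}
step 14 crash(2): 2={✗foll,t=1,log=q}
step 15 deliver 0→2: —
step 16 propose(0,'y'): 0={lead,t=2,log=q,y}
step 17 propose(0,'q'): 0={lead,t=2,log=q,y,q}
step 18 deliver 0→1: 1={foll,t=2,log=q,y}
step 19 deliver 1→0: —
step 20 deliver 1→2: —
step 21 deliver 0→1: 1={foll,t=2,log=q,y,q}
step 22 timeout(1): 1={cand,t=3,log=q,y,q}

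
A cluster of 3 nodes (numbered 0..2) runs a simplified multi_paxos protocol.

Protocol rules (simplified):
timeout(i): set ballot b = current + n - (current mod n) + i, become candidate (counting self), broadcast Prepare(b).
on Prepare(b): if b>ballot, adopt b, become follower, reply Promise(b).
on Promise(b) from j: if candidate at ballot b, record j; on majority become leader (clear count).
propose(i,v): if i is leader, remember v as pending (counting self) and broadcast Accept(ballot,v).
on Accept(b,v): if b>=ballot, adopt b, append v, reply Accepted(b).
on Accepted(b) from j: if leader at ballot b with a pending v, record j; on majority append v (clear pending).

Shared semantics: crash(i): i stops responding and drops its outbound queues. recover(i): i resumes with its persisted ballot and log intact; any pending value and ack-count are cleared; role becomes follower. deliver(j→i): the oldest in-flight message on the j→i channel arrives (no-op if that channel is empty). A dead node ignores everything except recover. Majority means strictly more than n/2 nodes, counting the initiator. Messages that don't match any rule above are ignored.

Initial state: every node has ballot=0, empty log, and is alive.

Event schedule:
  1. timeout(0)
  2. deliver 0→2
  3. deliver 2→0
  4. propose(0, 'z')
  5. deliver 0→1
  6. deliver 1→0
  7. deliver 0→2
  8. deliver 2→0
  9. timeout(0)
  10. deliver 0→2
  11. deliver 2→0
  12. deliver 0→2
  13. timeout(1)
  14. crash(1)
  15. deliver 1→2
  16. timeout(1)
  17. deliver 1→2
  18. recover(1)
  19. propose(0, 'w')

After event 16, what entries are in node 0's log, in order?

after 1 — timeout(0): n0:cand/b3/[-]
after 2 — deliver 0→2: n2:foll/b3/[-]
after 3 — deliver 2→0: n0:lead/b3/[-]
after 4 — propose(0,'z'): ·
after 5 — deliver 0→1: n1:foll/b3/[-]
after 6 — deliver 1→0: ·
after 7 — deliver 0→2: n2:foll/b3/[z]
after 8 — deliver 2→0: n0:lead/b3/[z]
after 9 — timeout(0): n0:cand/b6/[z]
after 10 — deliver 0→2: n2:foll/b6/[z]
after 11 — deliver 2→0: n0:lead/b6/[z]
after 12 — deliver 0→2: ·
after 13 — timeout(1): n1:cand/b7/[-]
after 14 — crash(1): n1:✗cand/b7/[-]
after 15 — deliver 1→2: ·
after 16 — timeout(1): ·

z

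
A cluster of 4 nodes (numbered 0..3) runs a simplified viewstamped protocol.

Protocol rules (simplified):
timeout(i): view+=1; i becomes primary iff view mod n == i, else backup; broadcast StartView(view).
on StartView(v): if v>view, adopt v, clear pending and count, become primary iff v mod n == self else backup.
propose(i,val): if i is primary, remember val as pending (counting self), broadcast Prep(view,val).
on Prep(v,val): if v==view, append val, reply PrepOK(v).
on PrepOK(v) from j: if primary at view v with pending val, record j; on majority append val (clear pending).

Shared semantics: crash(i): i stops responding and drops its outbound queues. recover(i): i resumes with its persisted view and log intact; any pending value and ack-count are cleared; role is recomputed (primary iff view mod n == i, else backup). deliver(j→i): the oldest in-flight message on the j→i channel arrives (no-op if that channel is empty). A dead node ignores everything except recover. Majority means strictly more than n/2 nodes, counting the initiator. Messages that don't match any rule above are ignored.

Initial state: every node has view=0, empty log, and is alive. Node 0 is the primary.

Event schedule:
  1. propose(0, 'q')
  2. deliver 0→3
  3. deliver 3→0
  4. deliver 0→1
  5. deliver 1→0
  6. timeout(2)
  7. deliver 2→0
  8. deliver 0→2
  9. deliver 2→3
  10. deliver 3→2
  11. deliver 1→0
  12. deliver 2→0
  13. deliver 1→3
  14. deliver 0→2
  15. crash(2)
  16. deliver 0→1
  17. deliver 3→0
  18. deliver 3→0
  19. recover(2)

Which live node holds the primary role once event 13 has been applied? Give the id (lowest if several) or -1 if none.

1. propose(0,'q'):  nop
2. deliver 0→3:  <3:back v0 q>
3. deliver 3→0:  nop
4. deliver 0→1:  <1:back v0 q>
5. deliver 1→0:  <0:prim v0 q>
6. timeout(2):  <2:back v1 ->
7. deliver 2→0:  <0:back v1 q>
8. deliver 0→2:  nop
9. deliver 2→3:  <3:back v1 q>
10. deliver 3→2:  nop
11. deliver 1→0:  nop
12. deliver 2→0:  nop
13. deliver 1→3:  nop

-1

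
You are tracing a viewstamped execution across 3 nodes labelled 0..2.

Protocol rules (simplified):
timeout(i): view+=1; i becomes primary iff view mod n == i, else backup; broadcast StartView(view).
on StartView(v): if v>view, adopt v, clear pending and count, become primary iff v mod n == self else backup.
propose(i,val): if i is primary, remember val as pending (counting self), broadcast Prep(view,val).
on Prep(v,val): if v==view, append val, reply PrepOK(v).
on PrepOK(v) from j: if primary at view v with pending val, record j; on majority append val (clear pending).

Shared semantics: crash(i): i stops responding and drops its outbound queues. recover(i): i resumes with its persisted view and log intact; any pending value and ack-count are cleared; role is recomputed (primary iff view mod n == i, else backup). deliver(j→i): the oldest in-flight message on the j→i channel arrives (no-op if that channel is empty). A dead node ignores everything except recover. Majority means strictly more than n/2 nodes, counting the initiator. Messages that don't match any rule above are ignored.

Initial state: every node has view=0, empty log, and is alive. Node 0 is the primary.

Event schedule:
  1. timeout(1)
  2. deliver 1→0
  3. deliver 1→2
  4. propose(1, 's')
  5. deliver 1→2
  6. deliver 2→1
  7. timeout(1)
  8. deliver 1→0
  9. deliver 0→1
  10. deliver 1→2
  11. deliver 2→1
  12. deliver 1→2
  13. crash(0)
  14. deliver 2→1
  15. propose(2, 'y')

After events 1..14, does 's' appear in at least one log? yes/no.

yes

after 1 — timeout(1): n1:prim/v1/[-]
after 2 — deliver 1→0: n0:back/v1/[-]
after 3 — deliver 1→2: n2:back/v1/[-]
after 4 — propose(1,'s'): ·
after 5 — deliver 1→2: n2:back/v1/[s]
after 6 — deliver 2→1: n1:prim/v1/[s]
after 7 — timeout(1): n1:back/v2/[s]
after 8 — deliver 1→0: n0:back/v1/[s]
after 9 — deliver 0→1: ·
after 10 — deliver 1→2: n2:prim/v2/[s]
after 11 — deliver 2→1: ·
after 12 — deliver 1→2: ·
after 13 — crash(0): n0:✗back/v1/[s]
after 14 — deliver 2→1: ·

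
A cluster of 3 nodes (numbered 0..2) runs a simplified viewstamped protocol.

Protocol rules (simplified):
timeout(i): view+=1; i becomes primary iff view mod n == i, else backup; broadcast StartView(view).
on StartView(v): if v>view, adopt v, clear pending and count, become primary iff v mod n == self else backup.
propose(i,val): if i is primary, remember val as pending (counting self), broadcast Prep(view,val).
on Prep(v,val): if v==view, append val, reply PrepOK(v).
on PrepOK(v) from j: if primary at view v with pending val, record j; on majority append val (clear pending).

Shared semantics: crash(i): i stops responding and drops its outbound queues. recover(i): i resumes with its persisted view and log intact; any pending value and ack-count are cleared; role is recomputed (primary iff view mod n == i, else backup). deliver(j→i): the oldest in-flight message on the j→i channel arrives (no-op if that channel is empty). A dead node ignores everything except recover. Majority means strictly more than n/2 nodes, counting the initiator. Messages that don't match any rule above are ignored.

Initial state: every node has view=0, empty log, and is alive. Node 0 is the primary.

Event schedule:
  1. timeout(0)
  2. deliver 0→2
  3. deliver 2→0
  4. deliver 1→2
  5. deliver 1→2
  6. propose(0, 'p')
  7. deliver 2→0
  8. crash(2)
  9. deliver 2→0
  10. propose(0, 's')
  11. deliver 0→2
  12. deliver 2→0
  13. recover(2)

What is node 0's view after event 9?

1

after 1 — timeout(0): n0:back/v1/[-]
after 2 — deliver 0→2: n2:back/v1/[-]
after 3 — deliver 2→0: ·
after 4 — deliver 1→2: ·
after 5 — deliver 1→2: ·
after 6 — propose(0,'p'): ·
after 7 — deliver 2→0: ·
after 8 — crash(2): n2:✗back/v1/[-]
after 9 — deliver 2→0: ·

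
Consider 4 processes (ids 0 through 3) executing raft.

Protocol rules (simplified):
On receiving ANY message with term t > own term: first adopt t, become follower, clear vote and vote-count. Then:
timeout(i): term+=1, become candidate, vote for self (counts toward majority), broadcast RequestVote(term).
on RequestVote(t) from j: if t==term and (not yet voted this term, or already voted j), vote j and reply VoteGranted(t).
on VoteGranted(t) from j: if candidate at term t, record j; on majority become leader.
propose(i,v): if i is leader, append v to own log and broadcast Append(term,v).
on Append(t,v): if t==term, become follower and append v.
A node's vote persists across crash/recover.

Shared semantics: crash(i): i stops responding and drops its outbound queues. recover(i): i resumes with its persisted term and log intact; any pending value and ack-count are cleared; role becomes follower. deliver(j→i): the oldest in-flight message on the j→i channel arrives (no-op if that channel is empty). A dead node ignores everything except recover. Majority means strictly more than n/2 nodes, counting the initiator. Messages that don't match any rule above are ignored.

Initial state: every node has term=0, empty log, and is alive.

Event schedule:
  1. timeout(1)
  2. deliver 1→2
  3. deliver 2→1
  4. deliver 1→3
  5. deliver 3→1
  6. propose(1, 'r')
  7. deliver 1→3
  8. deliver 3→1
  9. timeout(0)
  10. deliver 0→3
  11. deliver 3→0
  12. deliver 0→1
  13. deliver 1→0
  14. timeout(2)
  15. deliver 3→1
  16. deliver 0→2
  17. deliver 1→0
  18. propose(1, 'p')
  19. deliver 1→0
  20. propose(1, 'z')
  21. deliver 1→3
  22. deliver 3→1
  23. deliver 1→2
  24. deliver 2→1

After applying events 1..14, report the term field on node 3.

1

[1] timeout(1) → N1(cand t1 [-])
[2] deliver 1→2 → N2(foll t1 [-])
[3] deliver 2→1 → ∅
[4] deliver 1→3 → N3(foll t1 [-])
[5] deliver 3→1 → N1(lead t1 [-])
[6] propose(1,'r') → N1(lead t1 [r])
[7] deliver 1→3 → N3(foll t1 [r])
[8] deliver 3→1 → ∅
[9] timeout(0) → N0(cand t1 [-])
[10] deliver 0→3 → ∅
[11] deliver 3→0 → ∅
[12] deliver 0→1 → ∅
[13] deliver 1→0 → ∅
[14] timeout(2) → N2(cand t2 [-])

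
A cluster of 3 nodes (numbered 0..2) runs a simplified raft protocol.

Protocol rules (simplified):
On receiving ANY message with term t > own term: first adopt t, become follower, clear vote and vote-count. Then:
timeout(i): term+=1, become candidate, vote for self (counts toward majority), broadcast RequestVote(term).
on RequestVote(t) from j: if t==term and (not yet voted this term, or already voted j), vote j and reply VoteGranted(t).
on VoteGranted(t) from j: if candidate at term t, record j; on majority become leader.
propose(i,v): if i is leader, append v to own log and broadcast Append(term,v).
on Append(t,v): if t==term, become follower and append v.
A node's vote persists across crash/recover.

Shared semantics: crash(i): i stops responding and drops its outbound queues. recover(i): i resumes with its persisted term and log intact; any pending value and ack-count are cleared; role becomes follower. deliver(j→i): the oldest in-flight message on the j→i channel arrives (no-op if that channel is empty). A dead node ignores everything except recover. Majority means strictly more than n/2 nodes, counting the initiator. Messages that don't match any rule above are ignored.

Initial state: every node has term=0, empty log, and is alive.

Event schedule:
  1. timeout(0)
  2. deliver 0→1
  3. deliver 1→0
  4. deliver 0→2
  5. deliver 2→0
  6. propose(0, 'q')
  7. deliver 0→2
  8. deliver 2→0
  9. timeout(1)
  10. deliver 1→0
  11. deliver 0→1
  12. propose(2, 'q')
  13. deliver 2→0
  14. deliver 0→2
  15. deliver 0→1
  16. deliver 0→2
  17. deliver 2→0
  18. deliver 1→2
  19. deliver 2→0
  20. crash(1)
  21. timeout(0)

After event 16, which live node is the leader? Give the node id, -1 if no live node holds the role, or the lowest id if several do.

after 1 — timeout(0): n0:cand/t1/[-]
after 2 — deliver 0→1: n1:foll/t1/[-]
after 3 — deliver 1→0: n0:lead/t1/[-]
after 4 — deliver 0→2: n2:foll/t1/[-]
after 5 — deliver 2→0: ·
after 6 — propose(0,'q'): n0:lead/t1/[q]
after 7 — deliver 0→2: n2:foll/t1/[q]
after 8 — deliver 2→0: ·
after 9 — timeout(1): n1:cand/t2/[-]
after 10 — deliver 1→0: n0:foll/t2/[q]
after 11 — deliver 0→1: ·
after 12 — propose(2,'q'): ·
after 13 — deliver 2→0: ·
after 14 — deliver 0→2: ·
after 15 — deliver 0→1: n1:lead/t2/[-]
after 16 — deliver 0→2: ·

1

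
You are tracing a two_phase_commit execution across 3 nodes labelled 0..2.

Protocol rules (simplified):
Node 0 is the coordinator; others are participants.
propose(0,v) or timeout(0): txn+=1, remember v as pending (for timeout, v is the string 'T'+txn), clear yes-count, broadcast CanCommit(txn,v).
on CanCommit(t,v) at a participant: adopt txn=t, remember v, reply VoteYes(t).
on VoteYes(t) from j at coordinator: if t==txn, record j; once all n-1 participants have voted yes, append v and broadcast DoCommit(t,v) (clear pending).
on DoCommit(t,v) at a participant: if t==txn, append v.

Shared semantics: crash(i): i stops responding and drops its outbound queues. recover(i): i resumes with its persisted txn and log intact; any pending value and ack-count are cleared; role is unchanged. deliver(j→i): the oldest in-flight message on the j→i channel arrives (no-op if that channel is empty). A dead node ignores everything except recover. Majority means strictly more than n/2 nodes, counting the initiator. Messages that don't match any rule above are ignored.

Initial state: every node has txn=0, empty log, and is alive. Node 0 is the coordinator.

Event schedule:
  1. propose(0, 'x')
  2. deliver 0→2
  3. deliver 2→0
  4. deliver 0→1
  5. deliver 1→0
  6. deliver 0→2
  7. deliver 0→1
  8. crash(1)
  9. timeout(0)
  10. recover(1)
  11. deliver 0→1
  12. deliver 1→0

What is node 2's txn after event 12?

1

e1 propose(0,'x'): 0[coor,t=1,-]
e2 deliver 0→2: 2[part,t=1,-]
e3 deliver 2→0: ·
e4 deliver 0→1: 1[part,t=1,-]
e5 deliver 1→0: 0[coor,t=1,x]
e6 deliver 0→2: 2[part,t=1,x]
e7 deliver 0→1: 1[part,t=1,x]
e8 crash(1): 1[✗part,t=1,x]
e9 timeout(0): 0[coor,t=2,x]
e10 recover(1): 1[part,t=1,x]
e11 deliver 0→1: 1[part,t=2,x]
e12 deliver 1→0: ·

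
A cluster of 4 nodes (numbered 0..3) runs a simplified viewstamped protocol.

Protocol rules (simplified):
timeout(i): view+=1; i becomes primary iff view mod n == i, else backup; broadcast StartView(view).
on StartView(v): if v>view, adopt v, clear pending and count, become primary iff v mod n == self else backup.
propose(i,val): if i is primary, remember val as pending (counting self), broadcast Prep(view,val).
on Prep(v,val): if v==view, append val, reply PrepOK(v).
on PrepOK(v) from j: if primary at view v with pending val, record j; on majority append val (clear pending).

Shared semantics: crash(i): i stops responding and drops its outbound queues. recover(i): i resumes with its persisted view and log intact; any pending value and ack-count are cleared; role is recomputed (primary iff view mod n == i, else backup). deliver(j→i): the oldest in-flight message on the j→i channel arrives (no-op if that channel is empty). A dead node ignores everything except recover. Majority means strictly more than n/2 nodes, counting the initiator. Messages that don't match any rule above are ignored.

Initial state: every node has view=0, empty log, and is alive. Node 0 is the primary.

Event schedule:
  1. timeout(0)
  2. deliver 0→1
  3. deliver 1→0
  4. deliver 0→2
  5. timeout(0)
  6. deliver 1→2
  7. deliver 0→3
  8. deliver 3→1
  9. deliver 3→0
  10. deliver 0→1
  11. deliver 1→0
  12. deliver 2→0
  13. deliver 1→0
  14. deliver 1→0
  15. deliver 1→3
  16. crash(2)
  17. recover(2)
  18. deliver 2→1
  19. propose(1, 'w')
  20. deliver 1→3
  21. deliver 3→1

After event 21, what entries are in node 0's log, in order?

empty

[1] timeout(0) → N0(back v1 [-])
[2] deliver 0→1 → N1(prim v1 [-])
[3] deliver 1→0 → ∅
[4] deliver 0→2 → N2(back v1 [-])
[5] timeout(0) → N0(back v2 [-])
[6] deliver 1→2 → ∅
[7] deliver 0→3 → N3(back v1 [-])
[8] deliver 3→1 → ∅
[9] deliver 3→0 → ∅
[10] deliver 0→1 → N1(back v2 [-])
[11] deliver 1→0 → ∅
[12] deliver 2→0 → ∅
[13] deliver 1→0 → ∅
[14] deliver 1→0 → ∅
[15] deliver 1→3 → ∅
[16] crash(2) → N2(✗back v1 [-])
[17] recover(2) → N2(back v1 [-])
[18] deliver 2→1 → ∅
[19] propose(1,'w') → ∅
[20] deliver 1→3 → ∅
[21] deliver 3→1 → ∅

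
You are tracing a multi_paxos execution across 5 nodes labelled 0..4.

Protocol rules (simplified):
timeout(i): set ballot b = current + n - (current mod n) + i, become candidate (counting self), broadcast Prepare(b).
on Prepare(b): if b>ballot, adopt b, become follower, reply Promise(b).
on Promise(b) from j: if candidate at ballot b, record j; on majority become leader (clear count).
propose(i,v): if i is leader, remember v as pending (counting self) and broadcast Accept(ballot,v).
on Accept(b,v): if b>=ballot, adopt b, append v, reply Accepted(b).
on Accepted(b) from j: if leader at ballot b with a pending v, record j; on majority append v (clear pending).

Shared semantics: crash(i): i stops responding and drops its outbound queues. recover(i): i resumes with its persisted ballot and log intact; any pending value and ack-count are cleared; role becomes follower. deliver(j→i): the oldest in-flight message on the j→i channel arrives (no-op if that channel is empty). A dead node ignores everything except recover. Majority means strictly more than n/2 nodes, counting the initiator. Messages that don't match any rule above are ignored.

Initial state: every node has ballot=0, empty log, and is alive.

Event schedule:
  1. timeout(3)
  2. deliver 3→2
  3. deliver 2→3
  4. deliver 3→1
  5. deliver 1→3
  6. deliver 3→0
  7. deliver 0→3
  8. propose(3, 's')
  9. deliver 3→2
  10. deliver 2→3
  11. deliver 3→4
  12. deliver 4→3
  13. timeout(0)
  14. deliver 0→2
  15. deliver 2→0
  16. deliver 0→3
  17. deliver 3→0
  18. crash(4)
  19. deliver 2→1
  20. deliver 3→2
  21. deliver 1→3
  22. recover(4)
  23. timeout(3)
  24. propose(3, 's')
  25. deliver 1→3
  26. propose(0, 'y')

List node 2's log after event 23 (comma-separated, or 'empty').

s

[1] timeout(3) → N3(cand b8 [-])
[2] deliver 3→2 → N2(foll b8 [-])
[3] deliver 2→3 → ∅
[4] deliver 3→1 → N1(foll b8 [-])
[5] deliver 1→3 → N3(lead b8 [-])
[6] deliver 3→0 → N0(foll b8 [-])
[7] deliver 0→3 → ∅
[8] propose(3,'s') → ∅
[9] deliver 3→2 → N2(foll b8 [s])
[10] deliver 2→3 → ∅
[11] deliver 3→4 → N4(foll b8 [-])
[12] deliver 4→3 → ∅
[13] timeout(0) → N0(cand b10 [-])
[14] deliver 0→2 → N2(foll b10 [s])
[15] deliver 2→0 → ∅
[16] deliver 0→3 → N3(foll b10 [-])
[17] deliver 3→0 → ∅
[18] crash(4) → N4(✗foll b8 [-])
[19] deliver 2→1 → ∅
[20] deliver 3→2 → ∅
[21] deliver 1→3 → ∅
[22] recover(4) → N4(foll b8 [-])
[23] timeout(3) → N3(cand b18 [-])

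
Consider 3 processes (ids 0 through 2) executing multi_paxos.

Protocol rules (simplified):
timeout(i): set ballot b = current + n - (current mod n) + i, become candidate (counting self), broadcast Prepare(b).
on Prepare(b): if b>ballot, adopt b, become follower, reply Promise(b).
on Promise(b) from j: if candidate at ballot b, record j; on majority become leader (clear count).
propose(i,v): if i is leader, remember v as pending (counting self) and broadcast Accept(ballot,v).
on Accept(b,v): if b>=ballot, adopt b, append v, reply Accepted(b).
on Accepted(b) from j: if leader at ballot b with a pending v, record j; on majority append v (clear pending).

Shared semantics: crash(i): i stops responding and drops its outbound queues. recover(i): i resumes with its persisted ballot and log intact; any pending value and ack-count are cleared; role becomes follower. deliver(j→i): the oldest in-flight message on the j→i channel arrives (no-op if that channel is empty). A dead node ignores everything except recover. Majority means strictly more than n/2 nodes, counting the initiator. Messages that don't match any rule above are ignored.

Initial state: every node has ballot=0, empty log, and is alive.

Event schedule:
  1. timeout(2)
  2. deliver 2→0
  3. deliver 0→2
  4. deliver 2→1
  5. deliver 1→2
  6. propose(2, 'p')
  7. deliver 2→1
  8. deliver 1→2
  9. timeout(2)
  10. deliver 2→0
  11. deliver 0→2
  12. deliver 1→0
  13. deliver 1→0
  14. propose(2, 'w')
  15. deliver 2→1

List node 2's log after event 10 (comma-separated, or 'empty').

1. timeout(2):  <2:cand b5 ->
2. deliver 2→0:  <0:foll b5 ->
3. deliver 0→2:  <2:lead b5 ->
4. deliver 2→1:  <1:foll b5 ->
5. deliver 1→2:  nop
6. propose(2,'p'):  nop
7. deliver 2→1:  <1:foll b5 p>
8. deliver 1→2:  <2:lead b5 p>
9. timeout(2):  <2:cand b8 p>
10. deliver 2→0:  <0:foll b5 p>

p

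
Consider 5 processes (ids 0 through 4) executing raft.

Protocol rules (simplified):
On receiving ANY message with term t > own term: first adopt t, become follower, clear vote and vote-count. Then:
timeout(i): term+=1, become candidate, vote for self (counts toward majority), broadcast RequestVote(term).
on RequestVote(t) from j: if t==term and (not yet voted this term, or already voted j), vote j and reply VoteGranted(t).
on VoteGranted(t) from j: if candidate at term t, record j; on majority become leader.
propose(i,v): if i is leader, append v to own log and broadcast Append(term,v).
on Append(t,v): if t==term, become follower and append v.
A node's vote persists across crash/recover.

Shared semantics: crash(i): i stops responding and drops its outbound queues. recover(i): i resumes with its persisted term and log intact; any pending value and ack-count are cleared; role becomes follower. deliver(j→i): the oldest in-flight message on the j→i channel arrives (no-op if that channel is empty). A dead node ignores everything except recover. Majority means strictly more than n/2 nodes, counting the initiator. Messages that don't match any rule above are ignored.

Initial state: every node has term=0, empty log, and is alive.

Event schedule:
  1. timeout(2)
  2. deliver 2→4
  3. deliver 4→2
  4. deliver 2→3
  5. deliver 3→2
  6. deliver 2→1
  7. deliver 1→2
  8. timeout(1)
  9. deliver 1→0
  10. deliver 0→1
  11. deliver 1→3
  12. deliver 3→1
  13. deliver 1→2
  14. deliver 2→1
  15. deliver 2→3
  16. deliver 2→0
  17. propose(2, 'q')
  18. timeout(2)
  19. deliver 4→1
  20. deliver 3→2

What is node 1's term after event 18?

2

1. timeout(2):  <2:cand t1 ->
2. deliver 2→4:  <4:foll t1 ->
3. deliver 4→2:  nop
4. deliver 2→3:  <3:foll t1 ->
5. deliver 3→2:  <2:lead t1 ->
6. deliver 2→1:  <1:foll t1 ->
7. deliver 1→2:  nop
8. timeout(1):  <1:cand t2 ->
9. deliver 1→0:  <0:foll t2 ->
10. deliver 0→1:  nop
11. deliver 1→3:  <3:foll t2 ->
12. deliver 3→1:  <1:lead t2 ->
13. deliver 1→2:  <2:foll t2 ->
14. deliver 2→1:  nop
15. deliver 2→3:  nop
16. deliver 2→0:  nop
17. propose(2,'q'):  nop
18. timeout(2):  <2:cand t3 ->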